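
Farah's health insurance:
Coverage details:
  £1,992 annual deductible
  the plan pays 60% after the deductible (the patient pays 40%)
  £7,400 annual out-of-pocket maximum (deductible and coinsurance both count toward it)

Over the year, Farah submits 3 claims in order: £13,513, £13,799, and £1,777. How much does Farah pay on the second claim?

Claim 1 (£13,513): £1,992 finishes the deductible; £11,521 goes to coinsurance; coinsurance £11,521 × 40% = £4,608.40. Patient owes £6,600.40 (running OOP £6,600.40).
Claim 2 (£13,799): deductible already satisfied, so patient's share is 40% × £13,799 = £5,519.60. That would push OOP to £12,120, over the £7,400 cap, so patient pays £7,400 − £6,600.40 = £799.60.

£799.60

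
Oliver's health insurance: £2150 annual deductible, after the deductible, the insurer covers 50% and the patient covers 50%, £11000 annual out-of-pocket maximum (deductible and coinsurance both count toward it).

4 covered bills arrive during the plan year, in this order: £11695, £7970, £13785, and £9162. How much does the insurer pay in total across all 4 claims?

#1 (£11695): £2150 finishes the deductible; £9545 goes to coinsurance; coinsurance £9545 × 50% = £4772.50. Patient owes £6922.50 (running OOP £6922.50). Plan pays £11695 − £6922.50 = £4772.50.
#2 (£7970): deductible met; 50% of £7970 = £3985. Patient owes £3985 (running OOP £10907.50). Insurer: £7970 − £3985 = £3985.
#3 (£13785): deductible met; 50% of £13785 = £6892.50. Adding that to £10907.50 gives £17800, past the £11000 cap; patient pays only £11000 − £10907.50 = £92.50. Plan pays £13785 − £92.50 = £13692.50.
#4 (£9162): deductible already satisfied, so patient's share is 50% × £9162 = £4581. Adding that to £11000 gives £15581, past the £11000 cap; patient pays only £11000 − £11000 = £0. Insurer: £9162 − £0 = £9162.
Insurer total: £4772.50 + £3985 + £13692.50 + £9162 = £31612.

£31612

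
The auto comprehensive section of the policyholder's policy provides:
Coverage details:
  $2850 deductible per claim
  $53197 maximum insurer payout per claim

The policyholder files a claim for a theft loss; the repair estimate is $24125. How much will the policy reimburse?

Subtract the deductible: $24125 − $2850 = $21275.
$21275 is within the $53197 limit, so the insurer pays $21275.

$21275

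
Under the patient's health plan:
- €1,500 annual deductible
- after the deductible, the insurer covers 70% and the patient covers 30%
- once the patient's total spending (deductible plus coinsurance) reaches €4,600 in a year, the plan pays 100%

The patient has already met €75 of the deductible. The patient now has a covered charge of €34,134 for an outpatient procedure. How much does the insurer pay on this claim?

€29,609

€75 of the €1,500 deductible is already met, leaving €1,425.
After the €1,425 deductible portion, €34,134 − €1,425 = €32,709 is subject to coinsurance.
30% of €32,709 = €9,812.70 falls to the patient.
So the patient owes €1,425 + €9,812.70 = €11,237.70 before any cap.
Year-to-date out-of-pocket would reach €75 + €11,237.70 = €11,312.70, above the €4,600 maximum, so the patient pays only €4,600 − €75 = €4,525.
Insurer pays the balance: €34,134 − €4,525 = €29,609.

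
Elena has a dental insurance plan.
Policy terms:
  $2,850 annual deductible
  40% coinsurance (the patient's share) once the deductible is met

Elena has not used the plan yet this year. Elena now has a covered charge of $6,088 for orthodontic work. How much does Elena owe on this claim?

$4,145.20

Nothing has been paid toward the $2,850 deductible, so the first $2,850 of this charge is applied there.
The remaining $3,238 (= $6,088 − $2,850) moves to coinsurance.
Coinsurance: $3,238 × 40% = $1,295.20.
That puts the patient's cost at $2,850 + $1,295.20 = $4,145.20.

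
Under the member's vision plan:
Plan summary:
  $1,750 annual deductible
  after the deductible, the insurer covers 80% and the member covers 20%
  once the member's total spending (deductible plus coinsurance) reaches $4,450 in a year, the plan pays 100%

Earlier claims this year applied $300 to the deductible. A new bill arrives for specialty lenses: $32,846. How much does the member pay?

$4,150

$300 of the $1,750 deductible is already met, leaving $1,450.
That leaves $32,846 − $1,450 = $31,396 for coinsurance.
20% of $31,396 = $6,279.20 falls to the member.
Member responsibility before any cap: $1,450 + $6,279.20 = $7,729.20.
That would bring total out-of-pocket to $8,029.20, past the $4,450 cap. The member is capped at $4,450 − $300 = $4,150 on this claim.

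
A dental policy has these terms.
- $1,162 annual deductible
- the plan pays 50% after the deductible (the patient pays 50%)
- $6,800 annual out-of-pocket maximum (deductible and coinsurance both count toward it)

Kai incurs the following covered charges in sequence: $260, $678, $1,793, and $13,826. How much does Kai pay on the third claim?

$1,008.50

Claim 1 ($260): fully absorbed by the deductible. Cost to patient: $260. OOP to date $260.
Claim 2 ($678): all of it applies to the deductible. Cost to patient: $678. OOP to date $938.
Claim 3 ($1,793): deductible takes $224, $1,569 remains; coinsurance $1,569 × 50% = $784.50. Patient owes $1,008.50 (running OOP $1,946.50).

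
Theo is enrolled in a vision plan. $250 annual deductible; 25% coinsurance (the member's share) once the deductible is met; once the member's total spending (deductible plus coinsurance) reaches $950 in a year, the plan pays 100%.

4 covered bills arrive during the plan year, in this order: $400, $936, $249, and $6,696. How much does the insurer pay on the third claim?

$186.75

#1 ($400): deductible takes $250, $150 remains; member's 25% is $37.50. Member pays $287.50; OOP now $287.50. Insurer: $400 − $287.50 = $112.50.
#2 ($936): 25% coinsurance on $936 = $234. Member owes $234 (running OOP $521.50). Plan pays $936 − $234 = $702.
#3 ($249): deductible already satisfied, so member's share is 25% × $249 = $62.25. Member pays $62.25; OOP now $583.75. Insurer: $249 − $62.25 = $186.75.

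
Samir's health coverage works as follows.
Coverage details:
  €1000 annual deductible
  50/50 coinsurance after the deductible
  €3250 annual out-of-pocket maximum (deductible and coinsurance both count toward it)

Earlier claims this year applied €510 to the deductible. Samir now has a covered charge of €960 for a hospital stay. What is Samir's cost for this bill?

Remaining deductible: €1000 − €510 = €490.
That leaves €960 − €490 = €470 for coinsurance.
50% of €470 = €235 falls to the patient.
So the patient owes €490 + €235 = €725 before any cap.
Cumulative spending €510 + €725 = €1235 stays under the €3250 maximum.

€725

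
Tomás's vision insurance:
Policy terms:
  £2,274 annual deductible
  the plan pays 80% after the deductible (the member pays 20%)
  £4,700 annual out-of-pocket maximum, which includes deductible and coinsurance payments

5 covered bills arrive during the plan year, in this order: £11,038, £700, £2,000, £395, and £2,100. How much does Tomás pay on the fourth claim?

Bill 1, £11,038: £2,274 finishes the deductible; £8,764 goes to coinsurance; coinsurance £8,764 × 20% = £1,752.80. Cost to member: £4,026.80. OOP to date £4,026.80.
Bill 2, £700: 20% coinsurance on £700 = £140. Cost to member: £140. OOP to date £4,166.80.
Bill 3, £2,000: deductible already satisfied, so member's share is 20% × £2,000 = £400. Cost to member: £400. OOP to date £4,566.80.
Bill 4, £395: deductible already satisfied, so member's share is 20% × £395 = £79. Member owes £79 (running OOP £4,645.80).

£79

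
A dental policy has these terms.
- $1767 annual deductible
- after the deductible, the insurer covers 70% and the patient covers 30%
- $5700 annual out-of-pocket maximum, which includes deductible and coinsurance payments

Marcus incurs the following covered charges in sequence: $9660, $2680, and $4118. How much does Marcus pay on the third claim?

Claim 1 ($9660): $1767 finishes the deductible; $7893 goes to coinsurance; patient's 30% is $2367.90. Patient pays $4134.90; OOP now $4134.90.
Claim 2 ($2680): deductible met; 30% of $2680 = $804. Cost to patient: $804. OOP to date $4938.90.
Claim 3 ($4118): deductible already satisfied, so patient's share is 30% × $4118 = $1235.40. That would push OOP to $6174.30, over the $5700 cap, so patient pays $5700 − $4938.90 = $761.10.

$761.10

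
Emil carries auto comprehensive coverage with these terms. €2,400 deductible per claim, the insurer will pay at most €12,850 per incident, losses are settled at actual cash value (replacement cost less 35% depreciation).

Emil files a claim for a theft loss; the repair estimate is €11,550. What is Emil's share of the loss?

€6,442.50

Depreciate 35%: the covered value is €11,550 × 0.65 = €7,507.50.
After the deductible, €7,507.50 − €2,400 = €5,107.50 remains.
€5,107.50 ≤ €12,850, so the limit doesn't bind; insurer pays €5,107.50.
Out of pocket: €11,550 − €5,107.50 = €6,442.50.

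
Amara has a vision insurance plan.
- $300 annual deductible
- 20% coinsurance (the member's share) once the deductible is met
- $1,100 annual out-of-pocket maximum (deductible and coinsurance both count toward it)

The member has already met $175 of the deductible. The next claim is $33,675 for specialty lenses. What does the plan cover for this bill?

$32,750

Deductible still to meet: $300 − $175 = $125.
The remaining $33,550 (= $33,675 − $125) moves to coinsurance.
Coinsurance: $33,550 × 20% = $6,710.
That puts the member's cost at $125 + $6,710 = $6,835 before any cap.
Year-to-date out-of-pocket would reach $175 + $6,835 = $7,010, above the $1,100 maximum, so the member pays only $1,100 − $175 = $925.
The plan picks up $33,675 − $925 = $32,750.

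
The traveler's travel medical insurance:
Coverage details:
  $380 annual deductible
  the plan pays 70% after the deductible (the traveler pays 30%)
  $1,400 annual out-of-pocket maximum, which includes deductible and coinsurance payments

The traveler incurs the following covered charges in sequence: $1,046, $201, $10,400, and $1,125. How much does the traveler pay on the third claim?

Claim 1 — $1,046: deductible takes $380, $666 remains; 30% of $666 = $199.80. Traveler pays $579.80; OOP now $579.80.
Claim 2 — $201: 30% coinsurance on $201 = $60.30. Traveler owes $60.30 (running OOP $640.10).
Claim 3 — $10,400: deductible already satisfied, so traveler's share is 30% × $10,400 = $3,120. OOP would hit $3,760.10 > $1,400, so the cap limits the traveler to $1,400 − $640.10 = $759.90.

$759.90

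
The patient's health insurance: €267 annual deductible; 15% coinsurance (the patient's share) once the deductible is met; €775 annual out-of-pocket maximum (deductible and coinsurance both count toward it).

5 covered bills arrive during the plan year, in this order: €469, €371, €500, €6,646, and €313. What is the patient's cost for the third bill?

€75

Bill 1, €469: deductible takes €267, €202 remains; patient's 15% is €30.30. Patient pays €297.30; OOP now €297.30.
Bill 2, €371: 15% coinsurance on €371 = €55.65. Cost to patient: €55.65. OOP to date €352.95.
Bill 3, €500: deductible met; 15% of €500 = €75. Patient pays €75; OOP now €427.95.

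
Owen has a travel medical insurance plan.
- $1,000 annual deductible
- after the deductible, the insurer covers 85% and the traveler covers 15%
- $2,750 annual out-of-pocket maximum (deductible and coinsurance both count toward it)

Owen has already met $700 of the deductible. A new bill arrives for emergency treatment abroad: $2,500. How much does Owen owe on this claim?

$630

$700 of the $1,000 deductible is already met, leaving $300.
The remaining $2,200 (= $2,500 − $300) moves to coinsurance.
Traveler's 15% share of $2,200 is $330.
Traveler responsibility before any cap: $300 + $330 = $630.
Total out-of-pocket so far would be $700 + $630 = $1,330, below the $2,750 cap — no reduction.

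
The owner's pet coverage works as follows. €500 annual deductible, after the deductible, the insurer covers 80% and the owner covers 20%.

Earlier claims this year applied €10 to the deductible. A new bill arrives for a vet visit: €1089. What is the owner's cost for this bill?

Remaining deductible: €500 − €10 = €490.
After the €490 deductible portion, €1089 − €490 = €599 is subject to coinsurance.
Owner's 20% share of €599 is €119.80.
That puts the owner's cost at €490 + €119.80 = €609.80.

€609.80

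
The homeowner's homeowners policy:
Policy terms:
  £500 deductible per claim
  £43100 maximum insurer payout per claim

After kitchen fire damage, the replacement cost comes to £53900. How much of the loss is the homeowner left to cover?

£10800

Less the £500 deductible: £53900 − £500 = £53400.
£53400 exceeds the £43100 limit, so the insurer pays the limit: £43100.
The homeowner bears the rest of the original loss: £53900 − £43100 = £10800.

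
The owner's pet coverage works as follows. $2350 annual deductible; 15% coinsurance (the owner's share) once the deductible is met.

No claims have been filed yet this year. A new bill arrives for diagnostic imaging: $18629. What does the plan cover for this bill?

$13837.15

Nothing has been paid toward the $2350 deductible, so the first $2350 of this charge is applied there.
That leaves $18629 − $2350 = $16279 for coinsurance.
Owner's 15% share of $16279 is $2441.85.
That puts the owner's cost at $2350 + $2441.85 = $4791.85.
The plan picks up $18629 − $4791.85 = $13837.15.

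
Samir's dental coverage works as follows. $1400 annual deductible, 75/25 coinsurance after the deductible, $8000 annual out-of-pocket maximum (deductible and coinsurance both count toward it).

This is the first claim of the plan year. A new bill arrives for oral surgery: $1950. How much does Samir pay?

The full $1400 deductible is still open; $1400 of this bill applies to it.
After the $1400 deductible portion, $1950 − $1400 = $550 is subject to coinsurance.
25% of $550 = $137.50 falls to the patient.
That puts the patient's cost at $1400 + $137.50 = $1537.50 before any cap.
Cumulative spending $0 + $1537.50 = $1537.50 stays under the $8000 maximum.

$1537.50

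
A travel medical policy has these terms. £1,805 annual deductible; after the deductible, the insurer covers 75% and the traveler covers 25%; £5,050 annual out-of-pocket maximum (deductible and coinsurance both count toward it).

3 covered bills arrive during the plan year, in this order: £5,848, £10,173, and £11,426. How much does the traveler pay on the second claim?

£2,234.25

Claim 1 — £5,848: £1,805 to deductible, leaving £4,043; coinsurance £4,043 × 25% = £1,010.75. Cost to traveler: £2,815.75. OOP to date £2,815.75.
Claim 2 — £10,173: 25% coinsurance on £10,173 = £2,543.25. Adding that to £2,815.75 gives £5,359, past the £5,050 cap; traveler pays only £5,050 − £2,815.75 = £2,234.25.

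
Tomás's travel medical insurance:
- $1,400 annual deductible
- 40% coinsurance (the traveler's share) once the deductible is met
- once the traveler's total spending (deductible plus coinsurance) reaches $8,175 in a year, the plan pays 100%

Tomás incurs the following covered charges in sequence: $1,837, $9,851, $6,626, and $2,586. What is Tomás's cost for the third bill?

$2,650.40

#1 ($1,837): $1,400 finishes the deductible; $437 goes to coinsurance; 40% of $437 = $174.80. Cost to traveler: $1,574.80. OOP to date $1,574.80.
#2 ($9,851): 40% coinsurance on $9,851 = $3,940.40. Traveler pays $3,940.40; OOP now $5,515.20.
#3 ($6,626): deductible met; 40% of $6,626 = $2,650.40. Traveler owes $2,650.40 (running OOP $8,165.60).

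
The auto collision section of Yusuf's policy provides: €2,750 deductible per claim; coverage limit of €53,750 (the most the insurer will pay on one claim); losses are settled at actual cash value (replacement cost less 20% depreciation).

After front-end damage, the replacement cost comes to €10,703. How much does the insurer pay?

Depreciate 20%: the covered value is €10,703 × 0.8 = €8,562.40.
After the deductible, €8,562.40 − €2,750 = €5,812.40 remains.
€5,812.40 ≤ €53,750, so the limit doesn't bind; insurer pays €5,812.40.

€5,812.40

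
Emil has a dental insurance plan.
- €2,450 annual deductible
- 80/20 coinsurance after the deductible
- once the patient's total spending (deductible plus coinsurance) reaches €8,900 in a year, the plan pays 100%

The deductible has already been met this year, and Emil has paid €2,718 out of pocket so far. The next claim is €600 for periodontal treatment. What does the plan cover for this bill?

With the deductible met, the entire €600 is subject to coinsurance.
Patient's 20% share of €600 is €120.
Cumulative spending €2,718 + €120 = €2,838 stays under the €8,900 maximum.
The plan picks up €600 − €120 = €480.

€480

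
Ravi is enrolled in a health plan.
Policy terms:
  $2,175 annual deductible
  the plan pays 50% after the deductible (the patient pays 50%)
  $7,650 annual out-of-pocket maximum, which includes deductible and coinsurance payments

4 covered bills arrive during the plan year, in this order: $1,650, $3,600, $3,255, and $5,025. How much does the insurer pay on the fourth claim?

Claim 1 — $1,650: all of it applies to the deductible. Patient owes $1,650 (running OOP $1,650). Plan pays $1,650 − $1,650 = $0.
Claim 2 — $3,600: $525 finishes the deductible; $3,075 goes to coinsurance; coinsurance $3,075 × 50% = $1,537.50. Cost to patient: $2,062.50. OOP to date $3,712.50. Insurer: $3,600 − $2,062.50 = $1,537.50.
Claim 3 — $3,255: deductible met; 50% of $3,255 = $1,627.50. Cost to patient: $1,627.50. OOP to date $5,340. Insurer: $3,255 − $1,627.50 = $1,627.50.
Claim 4 — $5,025: deductible already satisfied, so patient's share is 50% × $5,025 = $2,512.50. That would push OOP to $7,852.50, over the $7,650 cap, so patient pays $7,650 − $5,340 = $2,310. Insurer: $5,025 − $2,310 = $2,715.

$2,715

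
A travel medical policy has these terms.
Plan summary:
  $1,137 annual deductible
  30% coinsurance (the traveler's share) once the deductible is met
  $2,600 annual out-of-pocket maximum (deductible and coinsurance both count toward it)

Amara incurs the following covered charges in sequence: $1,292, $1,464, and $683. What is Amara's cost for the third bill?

Bill 1, $1,292: $1,137 to deductible, leaving $155; coinsurance $155 × 30% = $46.50. Cost to traveler: $1,183.50. OOP to date $1,183.50.
Bill 2, $1,464: deductible already satisfied, so traveler's share is 30% × $1,464 = $439.20. Cost to traveler: $439.20. OOP to date $1,622.70.
Bill 3, $683: 30% coinsurance on $683 = $204.90. Traveler pays $204.90; OOP now $1,827.60.

$204.90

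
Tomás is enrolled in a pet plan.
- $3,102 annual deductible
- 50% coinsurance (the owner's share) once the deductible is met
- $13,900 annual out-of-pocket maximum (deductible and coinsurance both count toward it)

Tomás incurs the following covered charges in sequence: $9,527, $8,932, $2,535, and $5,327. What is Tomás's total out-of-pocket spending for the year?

$13,900

Claim 1 ($9,527): $3,102 finishes the deductible; $6,425 goes to coinsurance; 50% of $6,425 = $3,212.50. Cost to owner: $6,314.50. OOP to date $6,314.50.
Claim 2 ($8,932): 50% coinsurance on $8,932 = $4,466. Owner pays $4,466; OOP now $10,780.50.
Claim 3 ($2,535): deductible met; 50% of $2,535 = $1,267.50. Owner owes $1,267.50 (running OOP $12,048).
Claim 4 ($5,327): deductible already satisfied, so owner's share is 50% × $5,327 = $2,663.50. That would push OOP to $14,711.50, over the $13,900 cap, so owner pays $13,900 − $12,048 = $1,852.
Summing the owner's payments: $6,314.50 + $4,466 + $1,267.50 + $1,852 = $13,900.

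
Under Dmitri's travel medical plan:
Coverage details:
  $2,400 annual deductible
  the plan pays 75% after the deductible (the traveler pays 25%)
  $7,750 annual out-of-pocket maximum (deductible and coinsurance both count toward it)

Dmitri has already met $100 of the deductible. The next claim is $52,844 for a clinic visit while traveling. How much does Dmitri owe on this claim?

$7,650

$100 of the $2,400 deductible is already met, leaving $2,300.
After the $2,300 deductible portion, $52,844 − $2,300 = $50,544 is subject to coinsurance.
25% of $50,544 = $12,636 falls to the traveler.
Traveler responsibility before any cap: $2,300 + $12,636 = $14,936.
That would bring total out-of-pocket to $15,036, past the $7,750 cap. The traveler is capped at $7,750 − $100 = $7,650 on this claim.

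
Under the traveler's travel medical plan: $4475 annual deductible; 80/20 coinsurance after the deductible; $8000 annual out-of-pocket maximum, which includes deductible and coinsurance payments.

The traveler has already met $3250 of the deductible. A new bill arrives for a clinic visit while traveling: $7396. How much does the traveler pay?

$2459.20

Remaining deductible: $4475 − $3250 = $1225.
That leaves $7396 − $1225 = $6171 for coinsurance.
20% of $6171 = $1234.20 falls to the traveler.
That puts the traveler's cost at $1225 + $1234.20 = $2459.20 before any cap.
Cumulative spending $3250 + $2459.20 = $5709.20 stays under the $8000 maximum.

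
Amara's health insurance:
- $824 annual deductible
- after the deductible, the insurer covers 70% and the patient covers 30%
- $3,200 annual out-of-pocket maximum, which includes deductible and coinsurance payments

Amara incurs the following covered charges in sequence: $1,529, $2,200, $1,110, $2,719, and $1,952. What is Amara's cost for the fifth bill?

$355.80

#1 ($1,529): $824 finishes the deductible; $705 goes to coinsurance; 30% of $705 = $211.50. Patient pays $1,035.50; OOP now $1,035.50.
#2 ($2,200): deductible met; 30% of $2,200 = $660. Patient pays $660; OOP now $1,695.50.
#3 ($1,110): deductible already satisfied, so patient's share is 30% × $1,110 = $333. Patient pays $333; OOP now $2,028.50.
#4 ($2,719): deductible met; 30% of $2,719 = $815.70. Patient owes $815.70 (running OOP $2,844.20).
#5 ($1,952): deductible met; 30% of $1,952 = $585.60. OOP would hit $3,429.80 > $3,200, so the cap limits the patient to $3,200 − $2,844.20 = $355.80.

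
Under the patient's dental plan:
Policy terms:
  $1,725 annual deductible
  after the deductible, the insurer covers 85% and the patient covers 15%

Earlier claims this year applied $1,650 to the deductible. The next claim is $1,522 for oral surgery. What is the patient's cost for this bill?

$292.05

Deductible still to meet: $1,725 − $1,650 = $75.
That leaves $1,522 − $75 = $1,447 for coinsurance.
Coinsurance: $1,447 × 15% = $217.05.
So the patient owes $75 + $217.05 = $292.05.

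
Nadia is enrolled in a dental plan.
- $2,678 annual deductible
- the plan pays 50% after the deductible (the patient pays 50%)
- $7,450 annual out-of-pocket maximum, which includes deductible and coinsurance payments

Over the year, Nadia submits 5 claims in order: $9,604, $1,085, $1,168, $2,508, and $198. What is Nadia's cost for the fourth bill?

Claim 1 ($9,604): $2,678 finishes the deductible; $6,926 goes to coinsurance; patient's 50% is $3,463. Cost to patient: $6,141. OOP to date $6,141.
Claim 2 ($1,085): deductible met; 50% of $1,085 = $542.50. Cost to patient: $542.50. OOP to date $6,683.50.
Claim 3 ($1,168): deductible met; 50% of $1,168 = $584. Patient owes $584 (running OOP $7,267.50).
Claim 4 ($2,508): deductible already satisfied, so patient's share is 50% × $2,508 = $1,254. Adding that to $7,267.50 gives $8,521.50, past the $7,450 cap; patient pays only $7,450 − $7,267.50 = $182.50.

$182.50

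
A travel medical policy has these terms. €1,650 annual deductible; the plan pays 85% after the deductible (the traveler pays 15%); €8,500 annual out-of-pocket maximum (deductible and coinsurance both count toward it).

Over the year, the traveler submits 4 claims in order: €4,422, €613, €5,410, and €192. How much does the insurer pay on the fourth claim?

#1 (€4,422): €1,650 finishes the deductible; €2,772 goes to coinsurance; 15% of €2,772 = €415.80. Traveler owes €2,065.80 (running OOP €2,065.80). Plan pays €4,422 − €2,065.80 = €2,356.20.
#2 (€613): deductible already satisfied, so traveler's share is 15% × €613 = €91.95. Traveler pays €91.95; OOP now €2,157.75. Plan pays €613 − €91.95 = €521.05.
#3 (€5,410): deductible already satisfied, so traveler's share is 15% × €5,410 = €811.50. Cost to traveler: €811.50. OOP to date €2,969.25. Plan pays €5,410 − €811.50 = €4,598.50.
#4 (€192): deductible already satisfied, so traveler's share is 15% × €192 = €28.80. Cost to traveler: €28.80. OOP to date €2,998.05. Plan pays €192 − €28.80 = €163.20.

€163.20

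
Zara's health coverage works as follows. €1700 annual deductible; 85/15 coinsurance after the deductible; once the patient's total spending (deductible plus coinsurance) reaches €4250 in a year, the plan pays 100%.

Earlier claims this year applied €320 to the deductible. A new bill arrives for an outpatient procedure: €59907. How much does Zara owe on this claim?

€3930

€320 of the €1700 deductible is already met, leaving €1380.
After the €1380 deductible portion, €59907 − €1380 = €58527 is subject to coinsurance.
15% of €58527 = €8779.05 falls to the patient.
Patient responsibility before any cap: €1380 + €8779.05 = €10159.05.
Year-to-date out-of-pocket would reach €320 + €10159.05 = €10479.05, above the €4250 maximum, so the patient pays only €4250 − €320 = €3930.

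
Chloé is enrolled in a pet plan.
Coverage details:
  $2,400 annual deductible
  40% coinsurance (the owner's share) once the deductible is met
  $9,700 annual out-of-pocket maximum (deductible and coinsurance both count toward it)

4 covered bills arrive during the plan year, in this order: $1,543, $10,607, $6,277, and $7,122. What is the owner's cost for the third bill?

Bill 1, $1,543: all of it applies to the deductible. Cost to owner: $1,543. OOP to date $1,543.
Bill 2, $10,607: $857 to deductible, leaving $9,750; coinsurance $9,750 × 40% = $3,900. Owner pays $4,757; OOP now $6,300.
Bill 3, $6,277: 40% coinsurance on $6,277 = $2,510.80. Owner pays $2,510.80; OOP now $8,810.80.

$2,510.80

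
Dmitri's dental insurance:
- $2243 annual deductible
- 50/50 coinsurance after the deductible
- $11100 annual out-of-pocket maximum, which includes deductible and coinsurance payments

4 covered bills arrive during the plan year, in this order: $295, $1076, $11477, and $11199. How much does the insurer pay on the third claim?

#1 ($295): fully absorbed by the deductible. Patient pays $295; OOP now $295. Insurer: $295 − $295 = $0.
#2 ($1076): all of it applies to the deductible. Patient owes $1076 (running OOP $1371). Plan pays $1076 − $1076 = $0.
#3 ($11477): $872 to deductible, leaving $10605; patient's 50% is $5302.50. Patient owes $6174.50 (running OOP $7545.50). Plan pays $11477 − $6174.50 = $5302.50.

$5302.50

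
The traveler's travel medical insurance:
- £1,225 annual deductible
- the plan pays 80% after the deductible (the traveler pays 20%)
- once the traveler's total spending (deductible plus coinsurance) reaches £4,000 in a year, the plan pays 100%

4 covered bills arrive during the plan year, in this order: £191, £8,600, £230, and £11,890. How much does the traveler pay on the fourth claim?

Claim 1 — £191: all of it applies to the deductible. Traveler pays £191; OOP now £191.
Claim 2 — £8,600: £1,034 finishes the deductible; £7,566 goes to coinsurance; 20% of £7,566 = £1,513.20. Traveler owes £2,547.20 (running OOP £2,738.20).
Claim 3 — £230: deductible already satisfied, so traveler's share is 20% × £230 = £46. Traveler owes £46 (running OOP £2,784.20).
Claim 4 — £11,890: deductible already satisfied, so traveler's share is 20% × £11,890 = £2,378. That would push OOP to £5,162.20, over the £4,000 cap, so traveler pays £4,000 − £2,784.20 = £1,215.80.

£1,215.80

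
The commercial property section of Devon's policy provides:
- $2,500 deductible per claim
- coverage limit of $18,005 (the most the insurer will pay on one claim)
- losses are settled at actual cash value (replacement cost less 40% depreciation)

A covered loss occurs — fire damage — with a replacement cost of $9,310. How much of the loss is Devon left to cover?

Depreciate 40%: the covered value is $9,310 × 0.6 = $5,586.
Subtract the deductible: $5,586 − $2,500 = $3,086.
$3,086 is within the $18,005 limit, so the insurer pays $3,086.
Out of pocket: $9,310 − $3,086 = $6,224.

$6,224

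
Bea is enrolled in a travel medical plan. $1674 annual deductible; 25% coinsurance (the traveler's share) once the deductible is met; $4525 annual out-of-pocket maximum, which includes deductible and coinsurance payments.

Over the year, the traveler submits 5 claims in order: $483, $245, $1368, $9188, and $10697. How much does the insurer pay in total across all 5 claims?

$17456

Bill 1, $483: all of it applies to the deductible. Traveler owes $483 (running OOP $483). Plan pays $483 − $483 = $0.
Bill 2, $245: entire amount goes to the deductible. Cost to traveler: $245. OOP to date $728. Insurer: $245 − $245 = $0.
Bill 3, $1368: $946 to deductible, leaving $422; coinsurance $422 × 25% = $105.50. Traveler owes $1051.50 (running OOP $1779.50). Plan pays $1368 − $1051.50 = $316.50.
Bill 4, $9188: deductible met; 25% of $9188 = $2297. Traveler pays $2297; OOP now $4076.50. Insurer: $9188 − $2297 = $6891.
Bill 5, $10697: deductible already satisfied, so traveler's share is 25% × $10697 = $2674.25. That would push OOP to $6750.75, over the $4525 cap, so traveler pays $4525 − $4076.50 = $448.50. Insurer: $10697 − $448.50 = $10248.50.
Insurer total: $0 + $0 + $316.50 + $6891 + $10248.50 = $17456.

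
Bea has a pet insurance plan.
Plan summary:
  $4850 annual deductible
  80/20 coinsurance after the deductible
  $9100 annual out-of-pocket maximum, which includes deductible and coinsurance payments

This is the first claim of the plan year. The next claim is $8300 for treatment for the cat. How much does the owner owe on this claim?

Deductible not yet touched, so the first $4850 of the bill goes to the deductible.
After the $4850 deductible portion, $8300 − $4850 = $3450 is subject to coinsurance.
Owner's 20% share of $3450 is $690.
Owner responsibility before any cap: $4850 + $690 = $5540.
Total out-of-pocket so far would be $0 + $5540 = $5540, below the $9100 cap — no reduction.

$5540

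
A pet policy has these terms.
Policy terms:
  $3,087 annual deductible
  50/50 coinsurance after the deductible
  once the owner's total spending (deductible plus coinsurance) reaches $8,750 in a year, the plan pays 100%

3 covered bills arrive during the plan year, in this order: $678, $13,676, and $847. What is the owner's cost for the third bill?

#1 ($678): entire amount goes to the deductible. Cost to owner: $678. OOP to date $678.
#2 ($13,676): $2,409 to deductible, leaving $11,267; 50% of $11,267 = $5,633.50. Owner owes $8,042.50 (running OOP $8,720.50).
#3 ($847): 50% coinsurance on $847 = $423.50. That would push OOP to $9,144, over the $8,750 cap, so owner pays $8,750 − $8,720.50 = $29.50.

$29.50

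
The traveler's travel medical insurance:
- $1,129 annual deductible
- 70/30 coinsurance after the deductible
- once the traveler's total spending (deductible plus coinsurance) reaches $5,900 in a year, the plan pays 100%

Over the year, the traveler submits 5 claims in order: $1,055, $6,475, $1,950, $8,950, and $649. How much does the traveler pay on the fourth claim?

$2,265.70

Claim 1 — $1,055: fully absorbed by the deductible. Traveler pays $1,055; OOP now $1,055.
Claim 2 — $6,475: deductible takes $74, $6,401 remains; coinsurance $6,401 × 30% = $1,920.30. Traveler owes $1,994.30 (running OOP $3,049.30).
Claim 3 — $1,950: 30% coinsurance on $1,950 = $585. Traveler pays $585; OOP now $3,634.30.
Claim 4 — $8,950: 30% coinsurance on $8,950 = $2,685. Adding that to $3,634.30 gives $6,319.30, past the $5,900 cap; traveler pays only $5,900 − $3,634.30 = $2,265.70.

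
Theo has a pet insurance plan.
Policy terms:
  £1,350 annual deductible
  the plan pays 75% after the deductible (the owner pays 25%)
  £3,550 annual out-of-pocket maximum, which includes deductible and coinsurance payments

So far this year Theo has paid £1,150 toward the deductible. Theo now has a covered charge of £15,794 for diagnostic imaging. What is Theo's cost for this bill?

£2,400

Deductible still to meet: £1,350 − £1,150 = £200.
The remaining £15,594 (= £15,794 − £200) moves to coinsurance.
Owner's 25% share of £15,594 is £3,898.50.
That puts the owner's cost at £200 + £3,898.50 = £4,098.50 before any cap.
Adding £4,098.50 to the £1,150 already spent would give £5,248.50, which exceeds the £3,550 cap; the owner pays just £3,550 − £1,150 = £2,400.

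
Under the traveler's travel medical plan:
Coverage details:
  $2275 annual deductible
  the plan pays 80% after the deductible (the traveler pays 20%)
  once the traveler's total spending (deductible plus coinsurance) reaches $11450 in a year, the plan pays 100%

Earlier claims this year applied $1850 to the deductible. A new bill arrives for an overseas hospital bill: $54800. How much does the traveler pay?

$9600

$1850 of the $2275 deductible is already met, leaving $425.
That leaves $54800 − $425 = $54375 for coinsurance.
20% of $54375 = $10875 falls to the traveler.
Traveler responsibility before any cap: $425 + $10875 = $11300.
Year-to-date out-of-pocket would reach $1850 + $11300 = $13150, above the $11450 maximum, so the traveler pays only $11450 − $1850 = $9600.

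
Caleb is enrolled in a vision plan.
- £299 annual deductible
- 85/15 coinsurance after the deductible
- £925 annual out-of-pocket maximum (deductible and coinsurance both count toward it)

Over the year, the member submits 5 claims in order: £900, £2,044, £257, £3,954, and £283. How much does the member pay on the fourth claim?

£190.70

Claim 1 (£900): £299 to deductible, leaving £601; member's 15% is £90.15. Cost to member: £389.15. OOP to date £389.15.
Claim 2 (£2,044): 15% coinsurance on £2,044 = £306.60. Member pays £306.60; OOP now £695.75.
Claim 3 (£257): deductible already satisfied, so member's share is 15% × £257 = £38.55. Cost to member: £38.55. OOP to date £734.30.
Claim 4 (£3,954): deductible met; 15% of £3,954 = £593.10. OOP would hit £1,327.40 > £925, so the cap limits the member to £925 − £734.30 = £190.70.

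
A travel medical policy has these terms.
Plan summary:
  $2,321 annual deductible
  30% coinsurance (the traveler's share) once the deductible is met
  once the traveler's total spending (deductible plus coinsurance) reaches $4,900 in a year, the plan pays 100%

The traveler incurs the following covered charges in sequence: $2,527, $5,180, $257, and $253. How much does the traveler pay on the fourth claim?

$75.90

Bill 1, $2,527: $2,321 finishes the deductible; $206 goes to coinsurance; coinsurance $206 × 30% = $61.80. Traveler owes $2,382.80 (running OOP $2,382.80).
Bill 2, $5,180: deductible already satisfied, so traveler's share is 30% × $5,180 = $1,554. Traveler owes $1,554 (running OOP $3,936.80).
Bill 3, $257: 30% coinsurance on $257 = $77.10. Cost to traveler: $77.10. OOP to date $4,013.90.
Bill 4, $253: 30% coinsurance on $253 = $75.90. Traveler owes $75.90 (running OOP $4,089.80).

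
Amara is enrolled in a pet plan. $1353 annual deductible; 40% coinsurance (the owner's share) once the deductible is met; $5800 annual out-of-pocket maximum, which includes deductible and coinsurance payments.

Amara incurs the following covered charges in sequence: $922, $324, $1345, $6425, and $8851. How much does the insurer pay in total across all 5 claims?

$12067

Bill 1, $922: entire amount goes to the deductible. Cost to owner: $922. OOP to date $922. Plan pays $922 − $922 = $0.
Bill 2, $324: fully absorbed by the deductible. Owner pays $324; OOP now $1246. Insurer: $324 − $324 = $0.
Bill 3, $1345: deductible takes $107, $1238 remains; owner's 40% is $495.20. Owner pays $602.20; OOP now $1848.20. Insurer: $1345 − $602.20 = $742.80.
Bill 4, $6425: deductible met; 40% of $6425 = $2570. Owner owes $2570 (running OOP $4418.20). Insurer: $6425 − $2570 = $3855.
Bill 5, $8851: 40% coinsurance on $8851 = $3540.40. That would push OOP to $7958.60, over the $5800 cap, so owner pays $5800 − $4418.20 = $1381.80. Plan pays $8851 − $1381.80 = $7469.20.
Insurer total = bills − owner's total = $17867 − $5800 = $12067.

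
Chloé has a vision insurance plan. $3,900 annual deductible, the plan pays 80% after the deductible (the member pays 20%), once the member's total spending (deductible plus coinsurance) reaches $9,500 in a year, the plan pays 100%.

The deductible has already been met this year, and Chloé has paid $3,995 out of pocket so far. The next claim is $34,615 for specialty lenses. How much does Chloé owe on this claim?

$5,505

With the deductible met, the entire $34,615 is subject to coinsurance.
20% of $34,615 = $6,923 falls to the member.
Year-to-date out-of-pocket would reach $3,995 + $6,923 = $10,918, above the $9,500 maximum, so the member pays only $9,500 − $3,995 = $5,505.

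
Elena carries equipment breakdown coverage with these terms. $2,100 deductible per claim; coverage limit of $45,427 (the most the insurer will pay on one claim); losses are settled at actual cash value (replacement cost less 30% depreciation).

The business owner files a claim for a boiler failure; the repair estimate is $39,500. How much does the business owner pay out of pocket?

Depreciate 30%: the covered value is $39,500 × 0.7 = $27,650.
Subtract the deductible: $27,650 − $2,100 = $25,550.
$25,550 ≤ $45,427, so the limit doesn't bind; insurer pays $25,550.
Out of pocket: $39,500 − $25,550 = $13,950.

$13,950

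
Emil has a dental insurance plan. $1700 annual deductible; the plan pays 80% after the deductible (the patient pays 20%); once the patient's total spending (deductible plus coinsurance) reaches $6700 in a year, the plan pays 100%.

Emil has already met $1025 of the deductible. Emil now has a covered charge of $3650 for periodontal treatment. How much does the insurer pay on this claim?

$2380

$1025 of the $1700 deductible is already met, leaving $675.
The remaining $2975 (= $3650 − $675) moves to coinsurance.
20% of $2975 = $595 falls to the patient.
Patient responsibility before any cap: $675 + $595 = $1270.
Total out-of-pocket so far would be $1025 + $1270 = $2295, below the $6700 cap — no reduction.
The insurer covers the remainder: $3650 − $1270 = $2380.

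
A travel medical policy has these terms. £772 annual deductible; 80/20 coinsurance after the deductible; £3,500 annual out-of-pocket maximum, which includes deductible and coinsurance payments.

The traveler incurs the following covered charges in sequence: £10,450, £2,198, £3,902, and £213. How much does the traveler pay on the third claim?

£352.80

Bill 1, £10,450: £772 to deductible, leaving £9,678; coinsurance £9,678 × 20% = £1,935.60. Cost to traveler: £2,707.60. OOP to date £2,707.60.
Bill 2, £2,198: deductible met; 20% of £2,198 = £439.60. Traveler owes £439.60 (running OOP £3,147.20).
Bill 3, £3,902: deductible met; 20% of £3,902 = £780.40. That would push OOP to £3,927.60, over the £3,500 cap, so traveler pays £3,500 − £3,147.20 = £352.80.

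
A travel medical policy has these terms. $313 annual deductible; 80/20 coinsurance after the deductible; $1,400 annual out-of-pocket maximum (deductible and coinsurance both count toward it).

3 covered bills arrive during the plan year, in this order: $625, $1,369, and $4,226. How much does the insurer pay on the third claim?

$3,475.20

Claim 1 ($625): deductible takes $313, $312 remains; coinsurance $312 × 20% = $62.40. Cost to traveler: $375.40. OOP to date $375.40. Insurer: $625 − $375.40 = $249.60.
Claim 2 ($1,369): 20% coinsurance on $1,369 = $273.80. Traveler pays $273.80; OOP now $649.20. Plan pays $1,369 − $273.80 = $1,095.20.
Claim 3 ($4,226): deductible met; 20% of $4,226 = $845.20. Adding that to $649.20 gives $1,494.40, past the $1,400 cap; traveler pays only $1,400 − $649.20 = $750.80. Insurer: $4,226 − $750.80 = $3,475.20.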